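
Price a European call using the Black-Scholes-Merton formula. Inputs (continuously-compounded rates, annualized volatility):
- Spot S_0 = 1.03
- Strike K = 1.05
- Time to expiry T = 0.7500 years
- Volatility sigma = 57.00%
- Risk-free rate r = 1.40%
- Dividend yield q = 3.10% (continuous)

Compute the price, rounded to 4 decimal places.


d1 = (ln(S/K) + (r - q + 0.5*sigma^2) * T) / (sigma * sqrt(T)) = 0.18202970
d2 = d1 - sigma * sqrt(T) = -0.31160478
exp(-rT) = 0.98955493; exp(-qT) = 0.97701820
C = S_0 * exp(-qT) * N(d1) - K * exp(-rT) * N(d2)
N(d1) = 0.57222029; N(d2) = 0.37767045
C = 1.0300 * 0.97701820 * 0.57222029 - 1.0500 * 0.98955493 * 0.37767045 = 0.1834

Answer: Price = 0.1834


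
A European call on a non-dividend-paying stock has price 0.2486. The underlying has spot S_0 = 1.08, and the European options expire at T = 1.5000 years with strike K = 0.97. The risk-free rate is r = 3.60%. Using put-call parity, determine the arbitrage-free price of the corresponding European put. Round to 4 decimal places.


Answer: Put price = 0.0876

Derivation:
Put-call parity: C - P = S_0 * exp(-qT) - K * exp(-rT).
S_0 * exp(-qT) = 1.0800 * 1.00000000 = 1.08000000
K * exp(-rT) = 0.9700 * 0.94743211 = 0.91900914
P = C - S*exp(-qT) + K*exp(-rT)
P = 0.2486 - 1.08000000 + 0.91900914 = 0.0876


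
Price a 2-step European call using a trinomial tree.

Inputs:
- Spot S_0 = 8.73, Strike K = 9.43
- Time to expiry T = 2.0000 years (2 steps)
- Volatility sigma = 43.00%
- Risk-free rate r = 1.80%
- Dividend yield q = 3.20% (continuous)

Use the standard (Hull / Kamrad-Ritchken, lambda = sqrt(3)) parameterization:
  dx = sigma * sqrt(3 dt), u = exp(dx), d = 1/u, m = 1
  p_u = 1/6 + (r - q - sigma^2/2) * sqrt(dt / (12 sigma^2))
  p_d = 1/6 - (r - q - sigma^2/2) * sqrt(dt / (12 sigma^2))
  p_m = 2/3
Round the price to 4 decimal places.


Answer: Price = V(0,0) = 1.3526

Derivation:
dt = T/N = 1.000000; dx = sigma*sqrt(3*dt) = 0.744782
u = exp(dx) = 2.105982; d = 1/u = 0.474838
p_u = 0.095203, p_m = 0.666667, p_d = 0.238131
Discount per step: exp(-r*dt) = 0.982161
Stock lattice S(k, j) with j the centered position index:
  k=0: S(0,+0) = 8.7300
  k=1: S(1,-1) = 4.1453; S(1,+0) = 8.7300; S(1,+1) = 18.3852
  k=2: S(2,-2) = 1.9684; S(2,-1) = 4.1453; S(2,+0) = 8.7300; S(2,+1) = 18.3852; S(2,+2) = 38.7189
Terminal payoffs V(N, j) = max(S_T - K, 0):
  V(2,-2) = 0.000000; V(2,-1) = 0.000000; V(2,+0) = 0.000000; V(2,+1) = 8.955223; V(2,+2) = 29.288947
Backward induction: V(k, j) = exp(-r*dt) * [p_u * V(k+1, j+1) + p_m * V(k+1, j) + p_d * V(k+1, j-1)]
  V(1,-1) = exp(-r*dt) * [p_u*0.000000 + p_m*0.000000 + p_d*0.000000] = 0.000000
  V(1,+0) = exp(-r*dt) * [p_u*8.955223 + p_m*0.000000 + p_d*0.000000] = 0.837353
  V(1,+1) = exp(-r*dt) * [p_u*29.288947 + p_m*8.955223 + p_d*0.000000] = 8.602294
  V(0,+0) = exp(-r*dt) * [p_u*8.602294 + p_m*0.837353 + p_d*0.000000] = 1.352630


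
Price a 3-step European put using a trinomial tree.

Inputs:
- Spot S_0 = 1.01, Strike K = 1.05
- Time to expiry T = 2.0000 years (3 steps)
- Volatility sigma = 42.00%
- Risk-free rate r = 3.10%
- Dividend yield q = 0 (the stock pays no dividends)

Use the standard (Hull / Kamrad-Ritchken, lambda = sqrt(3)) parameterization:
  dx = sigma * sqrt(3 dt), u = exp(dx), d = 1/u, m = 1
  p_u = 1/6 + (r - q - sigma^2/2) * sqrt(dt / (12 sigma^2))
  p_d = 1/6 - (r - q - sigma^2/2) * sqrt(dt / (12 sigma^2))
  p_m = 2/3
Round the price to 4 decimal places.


Answer: Price = V(0,0) = 0.2068

Derivation:
dt = T/N = 0.666667; dx = sigma*sqrt(3*dt) = 0.593970
u = exp(dx) = 1.811164; d = 1/u = 0.552131
p_u = 0.134566, p_m = 0.666667, p_d = 0.198767
Discount per step: exp(-r*dt) = 0.979545
Stock lattice S(k, j) with j the centered position index:
  k=0: S(0,+0) = 1.0100
  k=1: S(1,-1) = 0.5577; S(1,+0) = 1.0100; S(1,+1) = 1.8293
  k=2: S(2,-2) = 0.3079; S(2,-1) = 0.5577; S(2,+0) = 1.0100; S(2,+1) = 1.8293; S(2,+2) = 3.3131
  k=3: S(3,-3) = 0.1700; S(3,-2) = 0.3079; S(3,-1) = 0.5577; S(3,+0) = 1.0100; S(3,+1) = 1.8293; S(3,+2) = 3.3131; S(3,+3) = 6.0006
Terminal payoffs V(N, j) = max(K - S_T, 0):
  V(3,-3) = 0.880000; V(3,-2) = 0.742103; V(3,-1) = 0.492348; V(3,+0) = 0.040000; V(3,+1) = 0.000000; V(3,+2) = 0.000000; V(3,+3) = 0.000000
Backward induction: V(k, j) = exp(-r*dt) * [p_u * V(k+1, j+1) + p_m * V(k+1, j) + p_d * V(k+1, j-1)]
  V(2,-2) = exp(-r*dt) * [p_u*0.492348 + p_m*0.742103 + p_d*0.880000] = 0.720851
  V(2,-1) = exp(-r*dt) * [p_u*0.040000 + p_m*0.492348 + p_d*0.742103] = 0.471279
  V(2,+0) = exp(-r*dt) * [p_u*0.000000 + p_m*0.040000 + p_d*0.492348] = 0.121982
  V(2,+1) = exp(-r*dt) * [p_u*0.000000 + p_m*0.000000 + p_d*0.040000] = 0.007788
  V(2,+2) = exp(-r*dt) * [p_u*0.000000 + p_m*0.000000 + p_d*0.000000] = 0.000000
  V(1,-1) = exp(-r*dt) * [p_u*0.121982 + p_m*0.471279 + p_d*0.720851] = 0.464189
  V(1,+0) = exp(-r*dt) * [p_u*0.007788 + p_m*0.121982 + p_d*0.471279] = 0.172443
  V(1,+1) = exp(-r*dt) * [p_u*0.000000 + p_m*0.007788 + p_d*0.121982] = 0.028836
  V(0,+0) = exp(-r*dt) * [p_u*0.028836 + p_m*0.172443 + p_d*0.464189] = 0.206790


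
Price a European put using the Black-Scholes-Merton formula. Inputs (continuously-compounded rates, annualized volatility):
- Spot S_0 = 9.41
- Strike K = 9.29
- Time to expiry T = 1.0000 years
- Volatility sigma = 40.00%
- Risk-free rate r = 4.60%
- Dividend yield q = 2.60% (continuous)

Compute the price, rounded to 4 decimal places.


Answer: Price = 1.2866

Derivation:
d1 = (ln(S/K) + (r - q + 0.5*sigma^2) * T) / (sigma * sqrt(T)) = 0.28208600
d2 = d1 - sigma * sqrt(T) = -0.11791400
exp(-rT) = 0.95504196; exp(-qT) = 0.97433509
P = K * exp(-rT) * N(-d2) - S_0 * exp(-qT) * N(-d1)
N(-d1) = 0.38893878; N(-d2) = 0.54693210
P = 9.2900 * 0.95504196 * 0.54693210 - 9.4100 * 0.97433509 * 0.38893878 = 1.2866


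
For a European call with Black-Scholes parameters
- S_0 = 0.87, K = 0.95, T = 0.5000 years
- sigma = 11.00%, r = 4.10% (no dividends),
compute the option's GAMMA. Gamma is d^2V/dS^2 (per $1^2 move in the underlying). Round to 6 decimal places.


Answer: Gamma = 4.182666

Derivation:
d1 = -0.8285205246; d2 = -0.9063022706
phi(d1) = 0.2830415243; exp(-qT) = 1.0000000000; exp(-rT) = 0.9797086965
Gamma = exp(-qT) * phi(d1) / (S * sigma * sqrt(T)) = 1.0000000000 * 0.2830415243 / (0.8700 * 0.1100 * 0.7071067812) = 4.182666


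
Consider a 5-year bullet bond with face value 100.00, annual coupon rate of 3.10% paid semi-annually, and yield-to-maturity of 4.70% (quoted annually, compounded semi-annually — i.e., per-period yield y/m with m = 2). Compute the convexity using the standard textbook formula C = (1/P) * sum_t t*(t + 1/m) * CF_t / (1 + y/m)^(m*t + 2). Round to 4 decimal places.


Coupon per period c = face * coupon_rate / m = 1.550000
Periods per year m = 2; per-period yield y/m = 0.023500
Number of cashflows N = 10
Cashflows (t years, CF_t, discount factor 1/(1+y/m)^(m*t), PV):
  t = 0.5000: CF_t = 1.550000, DF = 0.977040, PV = 1.514411
  t = 1.0000: CF_t = 1.550000, DF = 0.954606, PV = 1.479640
  t = 1.5000: CF_t = 1.550000, DF = 0.932688, PV = 1.445667
  t = 2.0000: CF_t = 1.550000, DF = 0.911273, PV = 1.412474
  t = 2.5000: CF_t = 1.550000, DF = 0.890350, PV = 1.380043
  t = 3.0000: CF_t = 1.550000, DF = 0.869907, PV = 1.348356
  t = 3.5000: CF_t = 1.550000, DF = 0.849934, PV = 1.317397
  t = 4.0000: CF_t = 1.550000, DF = 0.830419, PV = 1.287149
  t = 4.5000: CF_t = 1.550000, DF = 0.811352, PV = 1.257596
  t = 5.0000: CF_t = 101.550000, DF = 0.792723, PV = 80.501034
Price P = sum_t PV_t = 92.943766
Convexity numerator sum_t t*(t + 1/m) * CF_t / (1+y/m)^(m*t + 2):
  t = 0.5000: term = 0.722833
  t = 1.0000: term = 2.118710
  t = 1.5000: term = 4.140128
  t = 2.0000: term = 6.741781
  t = 2.5000: term = 9.880480
  t = 3.0000: term = 13.515068
  t = 3.5000: term = 17.606341
  t = 4.0000: term = 22.116975
  t = 4.5000: term = 27.011450
  t = 5.0000: term = 2113.286884
Convexity = (1/P) * sum = 2217.140649 / 92.943766 = 23.854646

Answer: Convexity = 23.8546


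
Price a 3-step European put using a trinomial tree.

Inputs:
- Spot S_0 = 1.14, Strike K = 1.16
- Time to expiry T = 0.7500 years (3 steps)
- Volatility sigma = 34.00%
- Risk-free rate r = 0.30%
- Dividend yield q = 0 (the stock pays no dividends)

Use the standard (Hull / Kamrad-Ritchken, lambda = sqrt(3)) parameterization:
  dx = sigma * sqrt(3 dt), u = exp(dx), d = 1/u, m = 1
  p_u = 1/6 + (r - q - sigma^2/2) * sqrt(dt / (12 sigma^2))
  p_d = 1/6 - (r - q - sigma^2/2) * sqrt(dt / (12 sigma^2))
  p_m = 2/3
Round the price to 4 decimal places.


dt = T/N = 0.250000; dx = sigma*sqrt(3*dt) = 0.294449
u = exp(dx) = 1.342386; d = 1/u = 0.744942
p_u = 0.143403, p_m = 0.666667, p_d = 0.189930
Discount per step: exp(-r*dt) = 0.999250
Stock lattice S(k, j) with j the centered position index:
  k=0: S(0,+0) = 1.1400
  k=1: S(1,-1) = 0.8492; S(1,+0) = 1.1400; S(1,+1) = 1.5303
  k=2: S(2,-2) = 0.6326; S(2,-1) = 0.8492; S(2,+0) = 1.1400; S(2,+1) = 1.5303; S(2,+2) = 2.0543
  k=3: S(3,-3) = 0.4713; S(3,-2) = 0.6326; S(3,-1) = 0.8492; S(3,+0) = 1.1400; S(3,+1) = 1.5303; S(3,+2) = 2.0543; S(3,+3) = 2.7576
Terminal payoffs V(N, j) = max(K - S_T, 0):
  V(3,-3) = 0.688727; V(3,-2) = 0.527370; V(3,-1) = 0.310766; V(3,+0) = 0.020000; V(3,+1) = 0.000000; V(3,+2) = 0.000000; V(3,+3) = 0.000000
Backward induction: V(k, j) = exp(-r*dt) * [p_u * V(k+1, j+1) + p_m * V(k+1, j) + p_d * V(k+1, j-1)]
  V(2,-2) = exp(-r*dt) * [p_u*0.310766 + p_m*0.527370 + p_d*0.688727] = 0.526560
  V(2,-1) = exp(-r*dt) * [p_u*0.020000 + p_m*0.310766 + p_d*0.527370] = 0.309976
  V(2,+0) = exp(-r*dt) * [p_u*0.000000 + p_m*0.020000 + p_d*0.310766] = 0.072303
  V(2,+1) = exp(-r*dt) * [p_u*0.000000 + p_m*0.000000 + p_d*0.020000] = 0.003796
  V(2,+2) = exp(-r*dt) * [p_u*0.000000 + p_m*0.000000 + p_d*0.000000] = 0.000000
  V(1,-1) = exp(-r*dt) * [p_u*0.072303 + p_m*0.309976 + p_d*0.526560] = 0.316791
  V(1,+0) = exp(-r*dt) * [p_u*0.003796 + p_m*0.072303 + p_d*0.309976] = 0.107540
  V(1,+1) = exp(-r*dt) * [p_u*0.000000 + p_m*0.003796 + p_d*0.072303] = 0.016251
  V(0,+0) = exp(-r*dt) * [p_u*0.016251 + p_m*0.107540 + p_d*0.316791] = 0.134091

Answer: Price = V(0,0) = 0.1341


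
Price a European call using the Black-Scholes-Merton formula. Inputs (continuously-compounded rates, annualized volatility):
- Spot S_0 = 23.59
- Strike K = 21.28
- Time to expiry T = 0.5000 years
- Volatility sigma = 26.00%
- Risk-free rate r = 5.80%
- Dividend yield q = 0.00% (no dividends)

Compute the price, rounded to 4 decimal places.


Answer: Price = 3.4792

Derivation:
d1 = (ln(S/K) + (r - q + 0.5*sigma^2) * T) / (sigma * sqrt(T)) = 0.81020963
d2 = d1 - sigma * sqrt(T) = 0.62636187
exp(-rT) = 0.97141646; exp(-qT) = 1.00000000
C = S_0 * exp(-qT) * N(d1) - K * exp(-rT) * N(d2)
N(d1) = 0.79109015; N(d2) = 0.73446119
C = 23.5900 * 1.00000000 * 0.79109015 - 21.2800 * 0.97141646 * 0.73446119 = 3.4792


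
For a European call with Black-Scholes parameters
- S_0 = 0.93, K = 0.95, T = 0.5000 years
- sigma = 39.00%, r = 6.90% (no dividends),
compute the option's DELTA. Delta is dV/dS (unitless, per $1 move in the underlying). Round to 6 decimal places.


Answer: Delta = 0.573712

Derivation:
d1 = 0.1858334696; d2 = -0.0899381750
phi(d1) = 0.3921128600; exp(-qT) = 1.0000000000; exp(-rT) = 0.9660883397
N(d1) = 0.5737123216
Delta = exp(-qT) * N(d1) = 1.0000000000 * 0.5737123216 = 0.573712


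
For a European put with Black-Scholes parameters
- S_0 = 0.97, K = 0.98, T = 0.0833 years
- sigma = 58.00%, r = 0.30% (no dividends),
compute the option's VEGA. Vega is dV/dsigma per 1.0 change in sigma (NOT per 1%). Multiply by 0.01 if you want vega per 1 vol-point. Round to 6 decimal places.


d1 = 0.0239217775; d2 = -0.1434763109
phi(d1) = 0.3988281491; exp(-qT) = 1.0000000000; exp(-rT) = 0.9997501312
Vega = S * exp(-qT) * phi(d1) * sqrt(T) = 0.9700 * 1.0000000000 * 0.3988281491 * 0.2886173938 = 0.111655

Answer: Vega = 0.111655


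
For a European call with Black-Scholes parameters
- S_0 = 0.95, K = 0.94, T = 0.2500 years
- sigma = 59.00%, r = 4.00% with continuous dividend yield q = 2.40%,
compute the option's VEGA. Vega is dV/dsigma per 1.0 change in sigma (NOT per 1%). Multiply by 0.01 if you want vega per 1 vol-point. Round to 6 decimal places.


Answer: Vega = 0.184747

Derivation:
d1 = 0.1969308791; d2 = -0.0980691209
phi(d1) = 0.3912809563; exp(-qT) = 0.9940179641; exp(-rT) = 0.9900498337
Vega = S * exp(-qT) * phi(d1) * sqrt(T) = 0.9500 * 0.9940179641 * 0.3912809563 * 0.5000000000 = 0.184747


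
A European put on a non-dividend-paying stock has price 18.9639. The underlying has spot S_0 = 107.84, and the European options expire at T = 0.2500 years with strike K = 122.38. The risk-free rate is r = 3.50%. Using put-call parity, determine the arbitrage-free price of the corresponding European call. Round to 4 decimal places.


Put-call parity: C - P = S_0 * exp(-qT) - K * exp(-rT).
S_0 * exp(-qT) = 107.8400 * 1.00000000 = 107.84000000
K * exp(-rT) = 122.3800 * 0.99128817 = 121.31384623
C = P + S*exp(-qT) - K*exp(-rT)
C = 18.9639 + 107.84000000 - 121.31384623 = 5.4901

Answer: Call price = 5.4901


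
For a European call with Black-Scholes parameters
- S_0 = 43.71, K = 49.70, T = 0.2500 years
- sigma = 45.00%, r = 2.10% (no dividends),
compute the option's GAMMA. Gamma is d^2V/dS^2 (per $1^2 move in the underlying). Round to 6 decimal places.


Answer: Gamma = 0.036903

Derivation:
d1 = -0.4349578855; d2 = -0.6599578855
phi(d1) = 0.3629345681; exp(-qT) = 1.0000000000; exp(-rT) = 0.9947637572
Gamma = exp(-qT) * phi(d1) / (S * sigma * sqrt(T)) = 1.0000000000 * 0.3629345681 / (43.7100 * 0.4500 * 0.5000000000) = 0.036903


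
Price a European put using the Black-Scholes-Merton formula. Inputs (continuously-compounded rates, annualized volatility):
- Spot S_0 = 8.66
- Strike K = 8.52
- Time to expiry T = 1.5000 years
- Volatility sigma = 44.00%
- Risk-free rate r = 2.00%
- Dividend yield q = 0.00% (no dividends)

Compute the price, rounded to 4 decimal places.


d1 = (ln(S/K) + (r - q + 0.5*sigma^2) * T) / (sigma * sqrt(T)) = 0.35535858
d2 = d1 - sigma * sqrt(T) = -0.18352917
exp(-rT) = 0.97044553; exp(-qT) = 1.00000000
P = K * exp(-rT) * N(-d2) - S_0 * exp(-qT) * N(-d1)
N(-d1) = 0.36116049; N(-d2) = 0.57280858
P = 8.5200 * 0.97044553 * 0.57280858 - 8.6600 * 1.00000000 * 0.36116049 = 1.6084

Answer: Price = 1.6084


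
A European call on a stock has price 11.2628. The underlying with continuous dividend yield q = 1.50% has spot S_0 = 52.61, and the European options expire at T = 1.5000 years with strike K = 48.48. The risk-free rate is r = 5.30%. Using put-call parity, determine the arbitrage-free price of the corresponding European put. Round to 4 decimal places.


Put-call parity: C - P = S_0 * exp(-qT) - K * exp(-rT).
S_0 * exp(-qT) = 52.6100 * 0.97775124 = 51.43949259
K * exp(-rT) = 48.4800 * 0.92357802 = 44.77506241
P = C - S*exp(-qT) + K*exp(-rT)
P = 11.2628 - 51.43949259 + 44.77506241 = 4.5984

Answer: Put price = 4.5984


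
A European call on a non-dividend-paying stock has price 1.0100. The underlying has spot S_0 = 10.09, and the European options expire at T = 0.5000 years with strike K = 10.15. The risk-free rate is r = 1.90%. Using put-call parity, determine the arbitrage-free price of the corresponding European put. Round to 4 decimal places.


Answer: Put price = 0.9740

Derivation:
Put-call parity: C - P = S_0 * exp(-qT) - K * exp(-rT).
S_0 * exp(-qT) = 10.0900 * 1.00000000 = 10.09000000
K * exp(-rT) = 10.1500 * 0.99054498 = 10.05403157
P = C - S*exp(-qT) + K*exp(-rT)
P = 1.0100 - 10.09000000 + 10.05403157 = 0.9740


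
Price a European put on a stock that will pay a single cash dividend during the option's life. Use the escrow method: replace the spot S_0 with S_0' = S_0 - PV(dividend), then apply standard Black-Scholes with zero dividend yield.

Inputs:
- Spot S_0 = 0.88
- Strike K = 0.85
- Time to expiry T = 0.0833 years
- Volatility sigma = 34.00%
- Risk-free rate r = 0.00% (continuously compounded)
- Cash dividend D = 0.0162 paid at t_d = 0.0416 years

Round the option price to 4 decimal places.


Answer: Price = 0.0271

Derivation:
PV(D) = D * exp(-r * t_d) = 0.0162 * 1.00000000 = 0.01620000
S_0' = S_0 - PV(D) = 0.8800 - 0.01620000 = 0.86380000
d1 = (ln(S_0'/K) + (r + sigma^2/2)*T) / (sigma*sqrt(T)) = 0.21318322
d2 = d1 - sigma*sqrt(T) = 0.11505331
exp(-rT) = 1.00000000
N(-d1) = 0.41559203; N(-d2) = 0.45420144
P = K * exp(-rT) * N(-d2) - S_0' * N(-d1) = 0.8500 * 1.00000000 * 0.45420144 - 0.86380000 * 0.41559203 = 0.0271


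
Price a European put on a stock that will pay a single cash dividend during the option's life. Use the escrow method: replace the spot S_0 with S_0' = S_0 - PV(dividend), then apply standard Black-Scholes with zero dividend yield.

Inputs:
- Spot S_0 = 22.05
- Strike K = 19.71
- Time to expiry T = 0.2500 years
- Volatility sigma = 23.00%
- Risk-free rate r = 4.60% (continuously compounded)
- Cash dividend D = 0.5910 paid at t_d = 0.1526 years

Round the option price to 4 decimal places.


PV(D) = D * exp(-r * t_d) = 0.5910 * 0.99300498 = 0.58686594
S_0' = S_0 - PV(D) = 22.0500 - 0.58686594 = 21.46313406
d1 = (ln(S_0'/K) + (r + sigma^2/2)*T) / (sigma*sqrt(T)) = 0.89846215
d2 = d1 - sigma*sqrt(T) = 0.78346215
exp(-rT) = 0.98856587
N(-d1) = 0.18446961; N(-d2) = 0.21667789
P = K * exp(-rT) * N(-d2) - S_0' * N(-d1) = 19.7100 * 0.98856587 * 0.21667789 - 21.46313406 * 0.18446961 = 0.2626

Answer: Price = 0.2626


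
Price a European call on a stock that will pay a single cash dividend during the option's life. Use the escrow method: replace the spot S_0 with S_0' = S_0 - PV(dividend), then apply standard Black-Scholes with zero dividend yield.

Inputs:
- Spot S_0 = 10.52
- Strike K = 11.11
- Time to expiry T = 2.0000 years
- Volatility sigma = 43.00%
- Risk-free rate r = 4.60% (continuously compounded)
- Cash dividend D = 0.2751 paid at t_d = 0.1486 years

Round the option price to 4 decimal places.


Answer: Price = 2.4916

Derivation:
PV(D) = D * exp(-r * t_d) = 0.2751 * 0.99318771 = 0.27322594
S_0' = S_0 - PV(D) = 10.5200 - 0.27322594 = 10.24677406
d1 = (ln(S_0'/K) + (r + sigma^2/2)*T) / (sigma*sqrt(T)) = 0.32233763
d2 = d1 - sigma*sqrt(T) = -0.28577420
exp(-rT) = 0.91210515
N(d1) = 0.62640154; N(d2) = 0.38752553
C = S_0' * N(d1) - K * exp(-rT) * N(d2) = 10.24677406 * 0.62640154 - 11.1100 * 0.91210515 * 0.38752553 = 2.4916


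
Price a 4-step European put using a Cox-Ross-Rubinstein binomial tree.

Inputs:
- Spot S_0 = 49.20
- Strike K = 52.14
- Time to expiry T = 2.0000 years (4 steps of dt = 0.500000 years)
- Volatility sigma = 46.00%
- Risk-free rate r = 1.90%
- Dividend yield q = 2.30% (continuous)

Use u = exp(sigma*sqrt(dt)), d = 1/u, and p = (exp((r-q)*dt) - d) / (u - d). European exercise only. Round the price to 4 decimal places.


dt = T/N = 0.500000
u = exp(sigma*sqrt(dt)) = 1.384403; d = 1/u = 0.722333
p = (exp((r-q)*dt) - d) / (u - d) = 0.416374
Discount per step: exp(-r*dt) = 0.990545
Stock lattice S(k, i) with i counting down-moves:
  k=0: S(0,0) = 49.2000
  k=1: S(1,0) = 68.1126; S(1,1) = 35.5388
  k=2: S(2,0) = 94.2953; S(2,1) = 49.2000; S(2,2) = 25.6708
  k=3: S(3,0) = 130.5428; S(3,1) = 68.1126; S(3,2) = 35.5388; S(3,3) = 18.5429
  k=4: S(4,0) = 180.7238; S(4,1) = 94.2953; S(4,2) = 49.2000; S(4,3) = 25.6708; S(4,4) = 13.3941
Terminal payoffs V(N, i) = max(K - S_T, 0):
  V(4,0) = 0.000000; V(4,1) = 0.000000; V(4,2) = 2.940000; V(4,3) = 26.469169; V(4,4) = 38.745862
Backward induction: V(k, i) = exp(-r*dt) * [p * V(k+1, i) + (1-p) * V(k+1, i+1)].
  V(3,0) = exp(-r*dt) * [p*0.000000 + (1-p)*0.000000] = 0.000000
  V(3,1) = exp(-r*dt) * [p*0.000000 + (1-p)*2.940000] = 1.699636
  V(3,2) = exp(-r*dt) * [p*2.940000 + (1-p)*26.469169] = 16.514590
  V(3,3) = exp(-r*dt) * [p*26.469169 + (1-p)*38.745862] = 33.316150
  V(2,0) = exp(-r*dt) * [p*0.000000 + (1-p)*1.699636] = 0.982572
  V(2,1) = exp(-r*dt) * [p*1.699636 + (1-p)*16.514590] = 10.248201
  V(2,2) = exp(-r*dt) * [p*16.514590 + (1-p)*33.316150] = 26.071551
  V(1,0) = exp(-r*dt) * [p*0.982572 + (1-p)*10.248201] = 6.329811
  V(1,1) = exp(-r*dt) * [p*10.248201 + (1-p)*26.071551] = 19.298901
  V(0,0) = exp(-r*dt) * [p*6.329811 + (1-p)*19.298901] = 13.767490

Answer: Price = V(0,0) = 13.7675


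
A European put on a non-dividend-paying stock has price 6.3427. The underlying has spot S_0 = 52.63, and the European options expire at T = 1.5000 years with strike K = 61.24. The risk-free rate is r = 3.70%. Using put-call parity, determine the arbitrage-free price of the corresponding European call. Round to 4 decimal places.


Put-call parity: C - P = S_0 * exp(-qT) - K * exp(-rT).
S_0 * exp(-qT) = 52.6300 * 1.00000000 = 52.63000000
K * exp(-rT) = 61.2400 * 0.94601202 = 57.93377633
C = P + S*exp(-qT) - K*exp(-rT)
C = 6.3427 + 52.63000000 - 57.93377633 = 1.0389

Answer: Call price = 1.0389


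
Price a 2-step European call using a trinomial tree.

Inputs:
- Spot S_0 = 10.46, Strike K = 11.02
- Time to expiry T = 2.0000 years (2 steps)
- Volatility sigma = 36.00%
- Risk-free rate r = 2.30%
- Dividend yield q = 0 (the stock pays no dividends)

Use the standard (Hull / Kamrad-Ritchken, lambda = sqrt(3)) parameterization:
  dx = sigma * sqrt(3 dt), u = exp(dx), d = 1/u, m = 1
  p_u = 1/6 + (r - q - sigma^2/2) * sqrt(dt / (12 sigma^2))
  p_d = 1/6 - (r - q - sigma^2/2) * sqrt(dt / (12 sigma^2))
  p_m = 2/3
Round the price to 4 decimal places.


Answer: Price = V(0,0) = 1.8698

Derivation:
dt = T/N = 1.000000; dx = sigma*sqrt(3*dt) = 0.623538
u = exp(dx) = 1.865517; d = 1/u = 0.536044
p_u = 0.133148, p_m = 0.666667, p_d = 0.200185
Discount per step: exp(-r*dt) = 0.977262
Stock lattice S(k, j) with j the centered position index:
  k=0: S(0,+0) = 10.4600
  k=1: S(1,-1) = 5.6070; S(1,+0) = 10.4600; S(1,+1) = 19.5133
  k=2: S(2,-2) = 3.0056; S(2,-1) = 5.6070; S(2,+0) = 10.4600; S(2,+1) = 19.5133; S(2,+2) = 36.4024
Terminal payoffs V(N, j) = max(S_T - K, 0):
  V(2,-2) = 0.000000; V(2,-1) = 0.000000; V(2,+0) = 0.000000; V(2,+1) = 8.493309; V(2,+2) = 25.382412
Backward induction: V(k, j) = exp(-r*dt) * [p_u * V(k+1, j+1) + p_m * V(k+1, j) + p_d * V(k+1, j-1)]
  V(1,-1) = exp(-r*dt) * [p_u*0.000000 + p_m*0.000000 + p_d*0.000000] = 0.000000
  V(1,+0) = exp(-r*dt) * [p_u*8.493309 + p_m*0.000000 + p_d*0.000000] = 1.105156
  V(1,+1) = exp(-r*dt) * [p_u*25.382412 + p_m*8.493309 + p_d*0.000000] = 8.836242
  V(0,+0) = exp(-r*dt) * [p_u*8.836242 + p_m*1.105156 + p_d*0.000000] = 1.869797


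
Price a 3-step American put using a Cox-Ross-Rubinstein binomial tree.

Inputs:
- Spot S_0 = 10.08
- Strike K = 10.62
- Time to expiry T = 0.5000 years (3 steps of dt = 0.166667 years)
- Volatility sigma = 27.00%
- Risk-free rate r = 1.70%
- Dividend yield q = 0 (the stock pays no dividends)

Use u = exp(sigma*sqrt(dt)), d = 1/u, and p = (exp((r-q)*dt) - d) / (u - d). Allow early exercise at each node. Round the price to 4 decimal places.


Answer: Price = V(0,0) = 1.0734

Derivation:
dt = T/N = 0.166667
u = exp(sigma*sqrt(dt)) = 1.116532; d = 1/u = 0.895631
p = (exp((r-q)*dt) - d) / (u - d) = 0.485316
Discount per step: exp(-r*dt) = 0.997171
Stock lattice S(k, i) with i counting down-moves:
  k=0: S(0,0) = 10.0800
  k=1: S(1,0) = 11.2546; S(1,1) = 9.0280
  k=2: S(2,0) = 12.5662; S(2,1) = 10.0800; S(2,2) = 8.0857
  k=3: S(3,0) = 14.0305; S(3,1) = 11.2546; S(3,2) = 9.0280; S(3,3) = 7.2418
Terminal payoffs V(N, i) = max(K - S_T, 0):
  V(3,0) = 0.000000; V(3,1) = 0.000000; V(3,2) = 1.592042; V(3,3) = 3.378183
Backward induction: V(k, i) = exp(-r*dt) * [p * V(k+1, i) + (1-p) * V(k+1, i+1)]; then take max(V_cont, immediate exercise) for American.
  V(2,0) = exp(-r*dt) * [p*0.000000 + (1-p)*0.000000] = 0.000000; exercise = 0.000000; V(2,0) = max -> 0.000000
  V(2,1) = exp(-r*dt) * [p*0.000000 + (1-p)*1.592042] = 0.817081; exercise = 0.540000; V(2,1) = max -> 0.817081
  V(2,2) = exp(-r*dt) * [p*1.592042 + (1-p)*3.378183] = 2.504235; exercise = 2.534283; V(2,2) = max -> 2.534283
  V(1,0) = exp(-r*dt) * [p*0.000000 + (1-p)*0.817081] = 0.419349; exercise = 0.000000; V(1,0) = max -> 0.419349
  V(1,1) = exp(-r*dt) * [p*0.817081 + (1-p)*2.534283] = 1.696086; exercise = 1.592042; V(1,1) = max -> 1.696086
  V(0,0) = exp(-r*dt) * [p*0.419349 + (1-p)*1.696086] = 1.073420; exercise = 0.540000; V(0,0) = max -> 1.073420


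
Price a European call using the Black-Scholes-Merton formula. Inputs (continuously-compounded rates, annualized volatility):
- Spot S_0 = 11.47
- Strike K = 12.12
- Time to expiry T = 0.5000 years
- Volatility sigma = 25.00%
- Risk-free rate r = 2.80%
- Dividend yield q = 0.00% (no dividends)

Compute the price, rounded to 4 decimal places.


d1 = (ln(S/K) + (r - q + 0.5*sigma^2) * T) / (sigma * sqrt(T)) = -0.14423309
d2 = d1 - sigma * sqrt(T) = -0.32100979
exp(-rT) = 0.98609754; exp(-qT) = 1.00000000
C = S_0 * exp(-qT) * N(d1) - K * exp(-rT) * N(d2)
N(d1) = 0.44265820; N(d2) = 0.37410149
C = 11.4700 * 1.00000000 * 0.44265820 - 12.1200 * 0.98609754 * 0.37410149 = 0.6062

Answer: Price = 0.6062


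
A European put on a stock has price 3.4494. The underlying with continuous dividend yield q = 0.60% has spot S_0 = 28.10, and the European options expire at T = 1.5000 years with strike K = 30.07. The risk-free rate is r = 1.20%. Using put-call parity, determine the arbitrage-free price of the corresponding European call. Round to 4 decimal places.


Answer: Call price = 1.7641

Derivation:
Put-call parity: C - P = S_0 * exp(-qT) - K * exp(-rT).
S_0 * exp(-qT) = 28.1000 * 0.99104038 = 27.84823464
K * exp(-rT) = 30.0700 * 0.98216103 = 29.53358224
C = P + S*exp(-qT) - K*exp(-rT)
C = 3.4494 + 27.84823464 - 29.53358224 = 1.7641


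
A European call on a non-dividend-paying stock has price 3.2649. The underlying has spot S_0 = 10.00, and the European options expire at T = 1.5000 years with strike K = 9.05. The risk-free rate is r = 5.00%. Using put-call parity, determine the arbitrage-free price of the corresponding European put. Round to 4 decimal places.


Put-call parity: C - P = S_0 * exp(-qT) - K * exp(-rT).
S_0 * exp(-qT) = 10.0000 * 1.00000000 = 10.00000000
K * exp(-rT) = 9.0500 * 0.92774349 = 8.39607855
P = C - S*exp(-qT) + K*exp(-rT)
P = 3.2649 - 10.00000000 + 8.39607855 = 1.6610

Answer: Put price = 1.6610


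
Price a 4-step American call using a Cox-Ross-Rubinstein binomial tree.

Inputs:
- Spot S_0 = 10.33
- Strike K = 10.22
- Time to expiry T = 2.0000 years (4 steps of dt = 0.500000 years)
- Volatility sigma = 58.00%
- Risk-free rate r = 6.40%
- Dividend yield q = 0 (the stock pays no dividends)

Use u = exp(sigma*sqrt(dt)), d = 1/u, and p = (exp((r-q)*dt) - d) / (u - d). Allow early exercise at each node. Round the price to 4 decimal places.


dt = T/N = 0.500000
u = exp(sigma*sqrt(dt)) = 1.507002; d = 1/u = 0.663569
p = (exp((r-q)*dt) - d) / (u - d) = 0.437437
Discount per step: exp(-r*dt) = 0.968507
Stock lattice S(k, i) with i counting down-moves:
  k=0: S(0,0) = 10.3300
  k=1: S(1,0) = 15.5673; S(1,1) = 6.8547
  k=2: S(2,0) = 23.4600; S(2,1) = 10.3300; S(2,2) = 4.5485
  k=3: S(3,0) = 35.3542; S(3,1) = 15.5673; S(3,2) = 6.8547; S(3,3) = 3.0183
  k=4: S(4,0) = 53.2789; S(4,1) = 23.4600; S(4,2) = 10.3300; S(4,3) = 4.5485; S(4,4) = 2.0028
Terminal payoffs V(N, i) = max(S_T - K, 0):
  V(4,0) = 43.058881; V(4,1) = 13.239984; V(4,2) = 0.110000; V(4,3) = 0.000000; V(4,4) = 0.000000
Backward induction: V(k, i) = exp(-r*dt) * [p * V(k+1, i) + (1-p) * V(k+1, i+1)]; then take max(V_cont, immediate exercise) for American.
  V(3,0) = exp(-r*dt) * [p*43.058881 + (1-p)*13.239984] = 25.456094; exercise = 25.134231; V(3,0) = max -> 25.456094
  V(3,1) = exp(-r*dt) * [p*13.239984 + (1-p)*0.110000] = 5.669189; exercise = 5.347326; V(3,1) = max -> 5.669189
  V(3,2) = exp(-r*dt) * [p*0.110000 + (1-p)*0.000000] = 0.046603; exercise = 0.000000; V(3,2) = max -> 0.046603
  V(3,3) = exp(-r*dt) * [p*0.000000 + (1-p)*0.000000] = 0.000000; exercise = 0.000000; V(3,3) = max -> 0.000000
  V(2,0) = exp(-r*dt) * [p*25.456094 + (1-p)*5.669189] = 13.873573; exercise = 13.239984; V(2,0) = max -> 13.873573
  V(2,1) = exp(-r*dt) * [p*5.669189 + (1-p)*0.046603] = 2.427201; exercise = 0.110000; V(2,1) = max -> 2.427201
  V(2,2) = exp(-r*dt) * [p*0.046603 + (1-p)*0.000000] = 0.019744; exercise = 0.000000; V(2,2) = max -> 0.019744
  V(1,0) = exp(-r*dt) * [p*13.873573 + (1-p)*2.427201] = 7.200134; exercise = 5.347326; V(1,0) = max -> 7.200134
  V(1,1) = exp(-r*dt) * [p*2.427201 + (1-p)*0.019744] = 1.039066; exercise = 0.000000; V(1,1) = max -> 1.039066
  V(0,0) = exp(-r*dt) * [p*7.200134 + (1-p)*1.039066] = 3.616542; exercise = 0.110000; V(0,0) = max -> 3.616542

Answer: Price = V(0,0) = 3.6165


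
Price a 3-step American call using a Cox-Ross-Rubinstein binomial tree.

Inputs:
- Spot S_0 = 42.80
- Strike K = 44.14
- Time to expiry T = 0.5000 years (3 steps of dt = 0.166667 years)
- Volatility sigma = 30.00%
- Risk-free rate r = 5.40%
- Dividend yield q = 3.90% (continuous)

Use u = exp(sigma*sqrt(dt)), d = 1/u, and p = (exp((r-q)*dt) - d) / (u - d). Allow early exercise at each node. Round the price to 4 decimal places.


dt = T/N = 0.166667
u = exp(sigma*sqrt(dt)) = 1.130290; d = 1/u = 0.884728
p = (exp((r-q)*dt) - d) / (u - d) = 0.479613
Discount per step: exp(-r*dt) = 0.991040
Stock lattice S(k, i) with i counting down-moves:
  k=0: S(0,0) = 42.8000
  k=1: S(1,0) = 48.3764; S(1,1) = 37.8664
  k=2: S(2,0) = 54.6794; S(2,1) = 42.8000; S(2,2) = 33.5015
  k=3: S(3,0) = 61.8036; S(3,1) = 48.3764; S(3,2) = 37.8664; S(3,3) = 29.6397
Terminal payoffs V(N, i) = max(S_T - K, 0):
  V(3,0) = 17.663597; V(3,1) = 4.236424; V(3,2) = 0.000000; V(3,3) = 0.000000
Backward induction: V(k, i) = exp(-r*dt) * [p * V(k+1, i) + (1-p) * V(k+1, i+1)]; then take max(V_cont, immediate exercise) for American.
  V(2,0) = exp(-r*dt) * [p*17.663597 + (1-p)*4.236424] = 10.580616; exercise = 10.539402; V(2,0) = max -> 10.580616
  V(2,1) = exp(-r*dt) * [p*4.236424 + (1-p)*0.000000] = 2.013640; exercise = 0.000000; V(2,1) = max -> 2.013640
  V(2,2) = exp(-r*dt) * [p*0.000000 + (1-p)*0.000000] = 0.000000; exercise = 0.000000; V(2,2) = max -> 0.000000
  V(1,0) = exp(-r*dt) * [p*10.580616 + (1-p)*2.013640] = 6.067619; exercise = 4.236424; V(1,0) = max -> 6.067619
  V(1,1) = exp(-r*dt) * [p*2.013640 + (1-p)*0.000000] = 0.957115; exercise = 0.000000; V(1,1) = max -> 0.957115
  V(0,0) = exp(-r*dt) * [p*6.067619 + (1-p)*0.957115] = 3.377643; exercise = 0.000000; V(0,0) = max -> 3.377643

Answer: Price = V(0,0) = 3.3776


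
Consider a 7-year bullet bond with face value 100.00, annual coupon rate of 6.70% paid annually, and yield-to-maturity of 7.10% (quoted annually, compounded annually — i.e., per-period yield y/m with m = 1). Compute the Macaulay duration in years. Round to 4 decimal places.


Answer: Macaulay duration = 5.7963 years

Derivation:
Coupon per period c = face * coupon_rate / m = 6.700000
Periods per year m = 1; per-period yield y/m = 0.071000
Number of cashflows N = 7
Cashflows (t years, CF_t, discount factor 1/(1+y/m)^(m*t), PV):
  t = 1.0000: CF_t = 6.700000, DF = 0.933707, PV = 6.255836
  t = 2.0000: CF_t = 6.700000, DF = 0.871808, PV = 5.841116
  t = 3.0000: CF_t = 6.700000, DF = 0.814013, PV = 5.453890
  t = 4.0000: CF_t = 6.700000, DF = 0.760050, PV = 5.092334
  t = 5.0000: CF_t = 6.700000, DF = 0.709664, PV = 4.754747
  t = 6.0000: CF_t = 6.700000, DF = 0.662618, PV = 4.439540
  t = 7.0000: CF_t = 106.700000, DF = 0.618691, PV = 66.014315
Price P = sum_t PV_t = 97.851780
Macaulay numerator sum_t t * PV_t:
  t * PV_t at t = 1.0000: 6.255836
  t * PV_t at t = 2.0000: 11.682233
  t * PV_t at t = 3.0000: 16.361671
  t * PV_t at t = 4.0000: 20.369338
  t * PV_t at t = 5.0000: 23.773737
  t * PV_t at t = 6.0000: 26.637240
  t * PV_t at t = 7.0000: 462.100208
Macaulay duration D = (sum_t t * PV_t) / P = 567.180262 / 97.851780 = 5.796320


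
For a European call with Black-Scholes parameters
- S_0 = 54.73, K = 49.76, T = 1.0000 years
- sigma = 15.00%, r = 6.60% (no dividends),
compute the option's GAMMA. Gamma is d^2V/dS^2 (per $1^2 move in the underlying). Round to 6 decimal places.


d1 = 1.1496703782; d2 = 0.9996703782
phi(d1) = 0.2060143356; exp(-qT) = 1.0000000000; exp(-rT) = 0.9361308643
Gamma = exp(-qT) * phi(d1) / (S * sigma * sqrt(T)) = 1.0000000000 * 0.2060143356 / (54.7300 * 0.1500 * 1.0000000000) = 0.025095

Answer: Gamma = 0.025095


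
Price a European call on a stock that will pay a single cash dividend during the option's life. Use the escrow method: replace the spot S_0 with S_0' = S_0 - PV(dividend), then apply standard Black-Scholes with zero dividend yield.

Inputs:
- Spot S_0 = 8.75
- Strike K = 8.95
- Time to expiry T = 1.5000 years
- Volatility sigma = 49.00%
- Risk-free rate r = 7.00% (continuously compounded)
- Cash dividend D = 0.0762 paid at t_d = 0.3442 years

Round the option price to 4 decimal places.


PV(D) = D * exp(-r * t_d) = 0.0762 * 0.97619394 = 0.07438598
S_0' = S_0 - PV(D) = 8.7500 - 0.07438598 = 8.67561402
d1 = (ln(S_0'/K) + (r + sigma^2/2)*T) / (sigma*sqrt(T)) = 0.42314114
d2 = d1 - sigma*sqrt(T) = -0.17698385
exp(-rT) = 0.90032452
N(d1) = 0.66390386; N(d2) = 0.42976054
C = S_0' * N(d1) - K * exp(-rT) * N(d2) = 8.67561402 * 0.66390386 - 8.9500 * 0.90032452 * 0.42976054 = 2.2968

Answer: Price = 2.2968


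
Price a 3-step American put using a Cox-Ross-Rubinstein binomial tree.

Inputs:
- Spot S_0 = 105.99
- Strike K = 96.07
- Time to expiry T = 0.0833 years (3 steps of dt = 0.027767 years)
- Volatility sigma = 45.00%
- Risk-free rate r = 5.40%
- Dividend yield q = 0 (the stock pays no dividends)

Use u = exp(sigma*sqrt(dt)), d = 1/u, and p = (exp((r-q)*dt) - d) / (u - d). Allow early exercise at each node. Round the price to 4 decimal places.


dt = T/N = 0.027767
u = exp(sigma*sqrt(dt)) = 1.077868; d = 1/u = 0.927757
p = (exp((r-q)*dt) - d) / (u - d) = 0.491259
Discount per step: exp(-r*dt) = 0.998502
Stock lattice S(k, i) with i counting down-moves:
  k=0: S(0,0) = 105.9900
  k=1: S(1,0) = 114.2432; S(1,1) = 98.3330
  k=2: S(2,0) = 123.1391; S(2,1) = 105.9900; S(2,2) = 91.2292
  k=3: S(3,0) = 132.7277; S(3,1) = 114.2432; S(3,2) = 98.3330; S(3,3) = 84.6385
Terminal payoffs V(N, i) = max(K - S_T, 0):
  V(3,0) = 0.000000; V(3,1) = 0.000000; V(3,2) = 0.000000; V(3,3) = 11.431457
Backward induction: V(k, i) = exp(-r*dt) * [p * V(k+1, i) + (1-p) * V(k+1, i+1)]; then take max(V_cont, immediate exercise) for American.
  V(2,0) = exp(-r*dt) * [p*0.000000 + (1-p)*0.000000] = 0.000000; exercise = 0.000000; V(2,0) = max -> 0.000000
  V(2,1) = exp(-r*dt) * [p*0.000000 + (1-p)*0.000000] = 0.000000; exercise = 0.000000; V(2,1) = max -> 0.000000
  V(2,2) = exp(-r*dt) * [p*0.000000 + (1-p)*11.431457] = 5.806941; exercise = 4.840824; V(2,2) = max -> 5.806941
  V(1,0) = exp(-r*dt) * [p*0.000000 + (1-p)*0.000000] = 0.000000; exercise = 0.000000; V(1,0) = max -> 0.000000
  V(1,1) = exp(-r*dt) * [p*0.000000 + (1-p)*5.806941] = 2.949805; exercise = 0.000000; V(1,1) = max -> 2.949805
  V(0,0) = exp(-r*dt) * [p*0.000000 + (1-p)*2.949805] = 1.498439; exercise = 0.000000; V(0,0) = max -> 1.498439

Answer: Price = V(0,0) = 1.4984


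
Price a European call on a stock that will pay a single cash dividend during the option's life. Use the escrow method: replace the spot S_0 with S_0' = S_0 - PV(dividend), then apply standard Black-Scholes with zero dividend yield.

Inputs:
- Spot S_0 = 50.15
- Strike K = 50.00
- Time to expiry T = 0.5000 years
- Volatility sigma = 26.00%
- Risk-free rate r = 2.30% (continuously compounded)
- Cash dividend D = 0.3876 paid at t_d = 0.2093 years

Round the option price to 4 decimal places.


Answer: Price = 3.8029

Derivation:
PV(D) = D * exp(-r * t_d) = 0.3876 * 0.99519767 = 0.38573862
S_0' = S_0 - PV(D) = 50.1500 - 0.38573862 = 49.76426138
d1 = (ln(S_0'/K) + (r + sigma^2/2)*T) / (sigma*sqrt(T)) = 0.12877001
d2 = d1 - sigma*sqrt(T) = -0.05507775
exp(-rT) = 0.98856587
N(d1) = 0.55123018; N(d2) = 0.47803826
C = S_0' * N(d1) - K * exp(-rT) * N(d2) = 49.76426138 * 0.55123018 - 50.0000 * 0.98856587 * 0.47803826 = 3.8029


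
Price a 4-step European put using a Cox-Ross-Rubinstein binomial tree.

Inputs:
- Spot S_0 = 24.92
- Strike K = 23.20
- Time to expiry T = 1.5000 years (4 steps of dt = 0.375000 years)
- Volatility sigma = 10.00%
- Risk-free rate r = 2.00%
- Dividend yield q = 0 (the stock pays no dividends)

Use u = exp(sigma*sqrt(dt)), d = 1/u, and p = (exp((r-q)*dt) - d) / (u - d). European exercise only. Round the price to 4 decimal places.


Answer: Price = V(0,0) = 0.3806

Derivation:
dt = T/N = 0.375000
u = exp(sigma*sqrt(dt)) = 1.063151; d = 1/u = 0.940600
p = (exp((r-q)*dt) - d) / (u - d) = 0.546125
Discount per step: exp(-r*dt) = 0.992528
Stock lattice S(k, i) with i counting down-moves:
  k=0: S(0,0) = 24.9200
  k=1: S(1,0) = 26.4937; S(1,1) = 23.4398
  k=2: S(2,0) = 28.1668; S(2,1) = 24.9200; S(2,2) = 22.0474
  k=3: S(3,0) = 29.9456; S(3,1) = 26.4937; S(3,2) = 23.4398; S(3,3) = 20.7378
  k=4: S(4,0) = 31.8367; S(4,1) = 28.1668; S(4,2) = 24.9200; S(4,3) = 22.0474; S(4,4) = 19.5060
Terminal payoffs V(N, i) = max(K - S_T, 0):
  V(4,0) = 0.000000; V(4,1) = 0.000000; V(4,2) = 0.000000; V(4,3) = 1.152566; V(4,4) = 3.694008
Backward induction: V(k, i) = exp(-r*dt) * [p * V(k+1, i) + (1-p) * V(k+1, i+1)].
  V(3,0) = exp(-r*dt) * [p*0.000000 + (1-p)*0.000000] = 0.000000
  V(3,1) = exp(-r*dt) * [p*0.000000 + (1-p)*0.000000] = 0.000000
  V(3,2) = exp(-r*dt) * [p*0.000000 + (1-p)*1.152566] = 0.519213
  V(3,3) = exp(-r*dt) * [p*1.152566 + (1-p)*3.694008] = 2.288833
  V(2,0) = exp(-r*dt) * [p*0.000000 + (1-p)*0.000000] = 0.000000
  V(2,1) = exp(-r*dt) * [p*0.000000 + (1-p)*0.519213] = 0.233897
  V(2,2) = exp(-r*dt) * [p*0.519213 + (1-p)*2.288833] = 1.312519
  V(1,0) = exp(-r*dt) * [p*0.000000 + (1-p)*0.233897] = 0.105367
  V(1,1) = exp(-r*dt) * [p*0.233897 + (1-p)*1.312519] = 0.718052
  V(0,0) = exp(-r*dt) * [p*0.105367 + (1-p)*0.718052] = 0.380584


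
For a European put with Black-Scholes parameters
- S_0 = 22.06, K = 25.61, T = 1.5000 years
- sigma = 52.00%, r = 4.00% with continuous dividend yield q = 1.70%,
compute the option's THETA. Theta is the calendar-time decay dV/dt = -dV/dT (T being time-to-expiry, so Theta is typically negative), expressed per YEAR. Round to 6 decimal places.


Answer: Theta = -1.299998

Derivation:
d1 = 0.1383068483; d2 = -0.4985604848
phi(d1) = 0.3951448291; exp(-qT) = 0.9748223790; exp(-rT) = 0.9417645336
Theta = -S*exp(-qT)*phi(d1)*sigma/(2*sqrt(T)) + r*K*exp(-rT)*N(-d2) - q*S*exp(-qT)*N(-d1)
N(-d1) = 0.4449989567; N(-d2) = 0.6909554756; sqrt(T) = 1.2247448714
Term 1 = -22.0600 * 0.9748223790 * 0.3951448291 * 0.5200 / (2 * 1.2247448714) = -1.8039106408
Term 2 = 0.0400 * 25.6100 * 0.9417645336 * 0.6909554756 = 0.6665948648
Term 3 = -0.0170 * 22.0600 * 0.9748223790 * 0.4449989567 = -0.1626817790
Theta = -1.8039106408 + (0.6665948648) + (-0.1626817790) = -1.299998


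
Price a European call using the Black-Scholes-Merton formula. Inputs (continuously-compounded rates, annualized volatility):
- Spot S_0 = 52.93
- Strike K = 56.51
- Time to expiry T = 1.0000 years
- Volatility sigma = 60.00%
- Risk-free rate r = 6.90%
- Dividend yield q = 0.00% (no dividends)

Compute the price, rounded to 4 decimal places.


Answer: Price = 12.5540

Derivation:
d1 = (ln(S/K) + (r - q + 0.5*sigma^2) * T) / (sigma * sqrt(T)) = 0.30592112
d2 = d1 - sigma * sqrt(T) = -0.29407888
exp(-rT) = 0.93332668; exp(-qT) = 1.00000000
C = S_0 * exp(-qT) * N(d1) - K * exp(-rT) * N(d2)
N(d1) = 0.62016765; N(d2) = 0.38434881
C = 52.9300 * 1.00000000 * 0.62016765 - 56.5100 * 0.93332668 * 0.38434881 = 12.5540


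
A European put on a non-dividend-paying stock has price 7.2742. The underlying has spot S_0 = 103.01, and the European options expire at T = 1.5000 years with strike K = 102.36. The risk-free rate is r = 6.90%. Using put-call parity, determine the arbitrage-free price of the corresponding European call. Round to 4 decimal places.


Answer: Call price = 17.9886

Derivation:
Put-call parity: C - P = S_0 * exp(-qT) - K * exp(-rT).
S_0 * exp(-qT) = 103.0100 * 1.00000000 = 103.01000000
K * exp(-rT) = 102.3600 * 0.90167602 = 92.29555769
C = P + S*exp(-qT) - K*exp(-rT)
C = 7.2742 + 103.01000000 - 92.29555769 = 17.9886


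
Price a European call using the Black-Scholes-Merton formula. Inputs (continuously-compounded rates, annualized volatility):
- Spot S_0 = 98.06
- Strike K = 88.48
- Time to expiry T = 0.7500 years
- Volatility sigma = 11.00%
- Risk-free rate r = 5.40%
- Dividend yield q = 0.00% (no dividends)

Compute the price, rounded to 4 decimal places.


d1 = (ln(S/K) + (r - q + 0.5*sigma^2) * T) / (sigma * sqrt(T)) = 1.55192276
d2 = d1 - sigma * sqrt(T) = 1.45665996
exp(-rT) = 0.96030916; exp(-qT) = 1.00000000
C = S_0 * exp(-qT) * N(d1) - K * exp(-rT) * N(d2)
N(d1) = 0.93965965; N(d2) = 0.92739487
C = 98.0600 * 1.00000000 * 0.93965965 - 88.4800 * 0.96030916 * 0.92739487 = 13.3440

Answer: Price = 13.3440
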